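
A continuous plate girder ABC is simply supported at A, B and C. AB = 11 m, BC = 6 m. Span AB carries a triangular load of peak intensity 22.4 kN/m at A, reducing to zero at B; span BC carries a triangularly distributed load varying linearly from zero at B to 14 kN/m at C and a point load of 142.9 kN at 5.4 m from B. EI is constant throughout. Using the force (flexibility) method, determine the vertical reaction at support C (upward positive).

Take M_B as the redundant. Released structure: two simple spans AB and BC with a hinge at B.
Rotations at B on the released spans (each span's end-slope, ×1/EI):
  span AB: triangular load, peak 22.4: 7w₀L³/(360EI) = 579.7/EI
  span BC: triangular load, peak 14: 7w₀L³/(360EI) = 58.8/EI
  span BC: point load 142.9 at a = 5.4: Pab(L + b)/(6LEI) = 84.88/EI
  relative rotation θ_0 = (579.7 + 143.7)/EI = 723.4/EI
A unit hogging moment at B produces rotation L₁/(3EI) + L₂/(3EI) = 5.667/EI.
Slope continuity at B: θ_0 = M_B·5.667/EI, so M_B = 723.4/5.667 = 127.7 kN·m (hogging).
Span BC, ΣM about C: R_B^{BC}·6 = 169.7 + 127.7, so R_B^{BC} = 49.57 kN and R_C = 184.9 − 49.57 = 135.3 kN.

R_C = 135.3 kN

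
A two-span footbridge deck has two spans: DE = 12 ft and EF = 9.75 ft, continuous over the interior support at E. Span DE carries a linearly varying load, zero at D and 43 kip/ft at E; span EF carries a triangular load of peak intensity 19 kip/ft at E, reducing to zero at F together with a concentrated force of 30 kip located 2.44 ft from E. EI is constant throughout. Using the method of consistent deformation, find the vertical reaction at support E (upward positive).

R_E = 312.6 kip

Release continuity at E by inserting a hinge; the redundant is the internal moment M_E. The primary structure is two simply-supported spans DE and EF.
Rotations at E on the released spans (each span's end-slope, ×1/EI):
  span DE: triangular load, peak 43: w₀L³/(45EI) = 1651/EI
  span EF: triangular load, peak 19: w₀L³/(45EI) = 391.3/EI
  span EF: point load 30 at a = 2.44: Pab(L + b)/(6LEI) = 156/EI
  relative rotation θ_0 = (1651 + 547.4)/EI = 2199/EI
A unit hogging moment at E produces rotation L₁/(3EI) + L₂/(3EI) = 7.25/EI.
Compatibility: M_E·(L₁+L₂)/(3EI) = θ_0, giving M_E = 303.3 kip·ft (hogging).
Span DE, ΣM about D with M_E applied at E: R_E^{DE}·12 = 2064 + 303.3, so R_E^{DE} = 197.3 kip and R_D = 258 − 197.3 = 60.73 kip.
Span EF, ΣM about F: R_E^{EF}·9.75 = 821.4 + 303.3, so R_E^{EF} = 115.3 kip and R_F = 122.6 − 115.3 = 7.28 kip.
R_E = 197.3 + 115.3 = 312.6 kip.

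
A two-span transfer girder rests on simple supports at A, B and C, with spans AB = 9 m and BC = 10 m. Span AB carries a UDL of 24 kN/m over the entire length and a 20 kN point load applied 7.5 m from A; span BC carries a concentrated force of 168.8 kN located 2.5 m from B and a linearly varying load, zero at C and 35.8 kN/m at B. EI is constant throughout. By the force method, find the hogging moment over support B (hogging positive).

M_B = 397.3 kN·m

Take M_B as the redundant. Released structure: two simple spans AB and BC with a hinge at B.
Rotations at B on the released spans (each span's end-slope, ×1/EI):
  span AB: UDL 24: wL³/(24EI) = 729/EI
  span AB: point load 20 at a = 7.5: Pab(L + a)/(6LEI) = 68.75/EI
  span BC: point load 168.8 at a = 2.5: Pab(L + b)/(6LEI) = 923.1/EI
  span BC: triangular load, peak 35.8: w₀L³/(45EI) = 795.6/EI
  relative rotation θ_0 = (797.8 + 1719)/EI = 2516/EI
A unit hogging moment at B produces rotation L₁/(3EI) + L₂/(3EI) = 6.333/EI.
Slope continuity at B: θ_0 = M_B·6.333/EI, so M_B = 2516/6.333 = 397.3 kN·m (hogging).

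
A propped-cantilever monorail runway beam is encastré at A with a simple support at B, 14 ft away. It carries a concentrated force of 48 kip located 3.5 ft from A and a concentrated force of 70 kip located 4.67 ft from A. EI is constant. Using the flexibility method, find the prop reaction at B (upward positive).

Release the roller at B. Primary structure: cantilever fixed at A.
Downward deflection at the released point B due to the loads:
  point load 48 at a = 3.5: Pa²(3L − a)/(6EI) = 3773/EI
  point load 70 at a = 4.67: Pa²(3L − a)/(6EI) = 9498/EI
  δ_0 = 13271/EI
Flexibility coefficient — unit upward force at B: δ_{BB} = L³/(3EI) = 914.7/EI.
Compatibility at B: δ_0 − R_B·δ_{BB} = 0, so R_B = 13271/914.7 = 14.51 kip.

R_B = 14.51 kip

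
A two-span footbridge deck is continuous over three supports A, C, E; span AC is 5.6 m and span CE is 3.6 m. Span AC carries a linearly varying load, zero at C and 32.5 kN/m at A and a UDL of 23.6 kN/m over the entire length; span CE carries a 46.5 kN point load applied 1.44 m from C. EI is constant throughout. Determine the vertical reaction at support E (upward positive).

R_E = -10.59 kN

Take M_C as the redundant. Released structure: two simple spans AC and CE with a hinge at C.
Discontinuity in slope at C on the released structure — sum the simple-span end rotations:
  span AC: triangular load, peak 32.5: 7w₀L³/(360EI) = 111/EI
  span AC: UDL 23.6: wL³/(24EI) = 172.7/EI
  span CE: point load 46.5 at a = 1.44: Pab(L + b)/(6LEI) = 38.57/EI
  relative rotation θ_0 = (283.7 + 38.57)/EI = 322.2/EI
A unit hogging moment at C produces rotation L₁/(3EI) + L₂/(3EI) = 3.067/EI.
Compatibility: M_C·(L₁+L₂)/(3EI) = θ_0, giving M_C = 105.1 kN·m (hogging).
Span CE, ΣM about E: R_C^{CE}·3.6 = 100.4 + 105.1, so R_C^{CE} = 57.09 kN and R_E = 46.5 − 57.09 = -10.59 kN.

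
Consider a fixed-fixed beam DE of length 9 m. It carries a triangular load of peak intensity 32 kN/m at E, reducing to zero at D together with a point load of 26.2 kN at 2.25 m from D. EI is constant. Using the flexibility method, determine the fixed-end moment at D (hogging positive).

Take the two fixed-end moments M_D, M_E as redundants; the released structure is the simple span DE.
On the primary (simply-supported) span, the end slopes from the loading are:
  at D: triangular load, peak 32: 7w₀L³/(360EI) = 453.6/EI
  at E: triangular load, peak 32: w₀L³/(45EI) = 518.4/EI
  at D: point load 26.2 at a = 2.25: Pab(L + b)/(6LEI) = 116.1/EI
  at E: point load 26.2 at a = 2.25: Pab(L + a)/(6LEI) = 82.9/EI
  θ_D0 = 569.7/EI,  θ_E0 = 601.3/EI
Flexibility coefficients: a unit moment at one end gives L/(3EI) there and L/(6EI) at the far end, so f₁₁ = f₂₂ = 3/EI and f₁₂ = f₂₁ = 1.5/EI.
Compatibility — zero rotation at each built-in end:
  3 M_D + 1.5 M_E = 569.7
  1.5 M_D + 3 M_E = 601.3
Solving the pair gives M_D = 119.6 kN·m and M_E = 140.7 kN·m (hogging).

M_D = 119.6 kN·m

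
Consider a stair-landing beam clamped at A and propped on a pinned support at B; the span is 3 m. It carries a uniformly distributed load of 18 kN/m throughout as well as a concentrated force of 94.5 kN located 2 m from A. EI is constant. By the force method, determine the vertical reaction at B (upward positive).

R_B = 69.25 kN

Take the reaction at B as the redundant and release it; the primary structure is a cantilever fixed at A.
Deflection at B on the released cantilever, summing each load's contribution:
  UDL 18: wL⁴/(8EI) = 182.2/EI
  point load 94.5 at a = 2: Pa²(3L − a)/(6EI) = 441/EI
  δ_0 = 623.2/EI
Flexibility coefficient — unit upward force at B: δ_{BB} = L³/(3EI) = 9/EI.
Compatibility at B: δ_0 − R_B·δ_{BB} = 0, so R_B = 623.2/9 = 69.25 kN.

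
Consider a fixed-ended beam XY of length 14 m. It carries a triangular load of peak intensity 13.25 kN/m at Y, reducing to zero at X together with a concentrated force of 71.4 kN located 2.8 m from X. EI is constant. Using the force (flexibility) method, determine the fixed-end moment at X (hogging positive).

Take the two fixed-end moments M_X, M_Y as redundants; the released structure is the simple span XY.
Simple-span end rotations at X and Y under the given loads:
  at X: triangular load, peak 13.25: 7w₀L³/(360EI) = 707/EI
  at Y: triangular load, peak 13.25: w₀L³/(45EI) = 808/EI
  at X: point load 71.4 at a = 2.8: Pab(L + b)/(6LEI) = 671.7/EI
  at Y: point load 71.4 at a = 2.8: Pab(L + a)/(6LEI) = 447.8/EI
  θ_X0 = 1379/EI,  θ_Y0 = 1256/EI
Flexibility coefficients: a unit moment at one end gives L/(3EI) there and L/(6EI) at the far end, so f₁₁ = f₂₂ = 4.667/EI and f₁₂ = f₂₁ = 2.333/EI.
Compatibility — zero rotation at each built-in end:
  4.667 M_X + 2.333 M_Y = 1379
  2.333 M_X + 4.667 M_Y = 1256
Solving the pair gives M_X = 214.5 kN·m and M_Y = 161.8 kN·m (hogging).

M_X = 214.5 kN·m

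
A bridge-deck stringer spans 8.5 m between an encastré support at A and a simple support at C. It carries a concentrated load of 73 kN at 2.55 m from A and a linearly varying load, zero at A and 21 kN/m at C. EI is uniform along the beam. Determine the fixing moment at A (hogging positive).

M_A = 199.3 kN·m

Release the roller at C. Primary structure: cantilever fixed at A.
Downward deflection at the released point C due to the loads:
  point load 73 at a = 2.55: Pa²(3L − a)/(6EI) = 1816/EI
  triangular load, peak 21 at the free end: 11w₀L⁴/(120EI) = 10049/EI
  δ_0 = 11864/EI
Flexibility coefficient — unit upward force at C: δ_{CC} = L³/(3EI) = 204.7/EI.
The prop prevents deflection at C: R_C = δ_0/δ_{CC} = 11864/204.7 = 57.96 kN.
Moment equilibrium about A: M_A = Σ(load moments about A) − R_C·L = 691.9 − 57.96×8.5 = 199.3 kN·m.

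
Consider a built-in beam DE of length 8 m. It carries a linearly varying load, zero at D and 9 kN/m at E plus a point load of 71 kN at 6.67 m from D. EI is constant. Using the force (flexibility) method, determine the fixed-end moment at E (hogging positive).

M_E = 94.44 kN·m

Take the two fixed-end moments M_D, M_E as redundants; the released structure is the simple span DE.
On the primary (simply-supported) span, the end slopes from the loading are:
  at D: triangular load, peak 9: 7w₀L³/(360EI) = 89.6/EI
  at E: triangular load, peak 9: w₀L³/(45EI) = 102.4/EI
  at D: point load 71 at a = 6.67: Pab(L + b)/(6LEI) = 122.4/EI
  at E: point load 71 at a = 6.67: Pab(L + a)/(6LEI) = 192.5/EI
  θ_D0 = 212/EI,  θ_E0 = 294.9/EI
Flexibility coefficients: a unit moment at one end gives L/(3EI) there and L/(6EI) at the far end, so f₁₁ = f₂₂ = 2.667/EI and f₁₂ = f₂₁ = 1.333/EI.
Compatibility — zero rotation at each built-in end:
  2.667 M_D + 1.333 M_E = 212
  1.333 M_D + 2.667 M_E = 294.9
Solving the pair gives M_D = 32.29 kN·m and M_E = 94.44 kN·m (hogging).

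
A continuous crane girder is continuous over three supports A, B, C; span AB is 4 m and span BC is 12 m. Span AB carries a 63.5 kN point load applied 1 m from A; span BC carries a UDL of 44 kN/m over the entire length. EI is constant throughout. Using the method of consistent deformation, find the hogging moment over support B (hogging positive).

Insert a hinge at B; M_B is the redundant, and each span becomes simply supported.
End slopes at the hinge B, treating each span as simply supported:
  span AB: point load 63.5 at a = 1: Pab(L + a)/(6LEI) = 39.69/EI
  span BC: UDL 44: wL³/(24EI) = 3168/EI
  relative rotation θ_0 = (39.69 + 3168)/EI = 3208/EI
A unit hogging moment at B produces rotation L₁/(3EI) + L₂/(3EI) = 5.333/EI.
Slope continuity at B: θ_0 = M_B·5.333/EI, so M_B = 3208/5.333 = 601.4 kN·m (hogging).

M_B = 601.4 kN·m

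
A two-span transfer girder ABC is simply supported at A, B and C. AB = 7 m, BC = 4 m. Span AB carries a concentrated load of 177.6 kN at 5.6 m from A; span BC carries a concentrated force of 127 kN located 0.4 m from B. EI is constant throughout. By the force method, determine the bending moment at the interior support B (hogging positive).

M_B = 129.7 kN·m

Release continuity at B by inserting a hinge; the redundant is the internal moment M_B. The primary structure is two simply-supported spans AB and BC.
Rotations at B on the released spans (each span's end-slope, ×1/EI):
  span AB: point load 177.6 at a = 5.6: Pab(L + a)/(6LEI) = 417.7/EI
  span BC: point load 127 at a = 0.4: Pab(L + b)/(6LEI) = 57.91/EI
  relative rotation θ_0 = (417.7 + 57.91)/EI = 475.6/EI
A unit hogging moment at B produces rotation L₁/(3EI) + L₂/(3EI) = 3.667/EI.
Slope continuity at B: θ_0 = M_B·3.667/EI, so M_B = 475.6/3.667 = 129.7 kN·m (hogging).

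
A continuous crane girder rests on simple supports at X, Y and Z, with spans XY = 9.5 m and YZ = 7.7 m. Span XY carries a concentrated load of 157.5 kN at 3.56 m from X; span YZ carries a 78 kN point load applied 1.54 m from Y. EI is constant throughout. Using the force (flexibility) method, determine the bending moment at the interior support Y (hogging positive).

M_Y = 171.8 kN·m

Take M_Y as the redundant. Released structure: two simple spans XY and YZ with a hinge at Y.
Discontinuity in slope at Y on the released structure — sum the simple-span end rotations:
  span XY: point load 157.5 at a = 3.56: Pab(L + a)/(6LEI) = 763.1/EI
  span YZ: point load 78 at a = 1.54: Pab(L + b)/(6LEI) = 222/EI
  relative rotation θ_0 = (763.1 + 222)/EI = 985.1/EI
A unit hogging moment at Y produces rotation L₁/(3EI) + L₂/(3EI) = 5.733/EI.
Compatibility: M_Y·(L₁+L₂)/(3EI) = θ_0, giving M_Y = 171.8 kN·m (hogging).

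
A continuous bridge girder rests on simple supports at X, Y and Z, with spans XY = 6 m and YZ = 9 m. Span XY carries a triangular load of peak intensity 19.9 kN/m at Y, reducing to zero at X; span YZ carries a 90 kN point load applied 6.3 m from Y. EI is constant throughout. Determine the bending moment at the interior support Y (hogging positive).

M_Y = 85.44 kN·m

Take M_Y as the redundant. Released structure: two simple spans XY and YZ with a hinge at Y.
End slopes at the hinge Y, treating each span as simply supported:
  span XY: triangular load, peak 19.9: w₀L³/(45EI) = 95.52/EI
  span YZ: point load 90 at a = 6.3: Pab(L + b)/(6LEI) = 331.7/EI
  relative rotation θ_0 = (95.52 + 331.7)/EI = 427.2/EI
A unit hogging moment at Y produces rotation L₁/(3EI) + L₂/(3EI) = 5/EI.
Compatibility: M_Y·(L₁+L₂)/(3EI) = θ_0, giving M_Y = 85.44 kN·m (hogging).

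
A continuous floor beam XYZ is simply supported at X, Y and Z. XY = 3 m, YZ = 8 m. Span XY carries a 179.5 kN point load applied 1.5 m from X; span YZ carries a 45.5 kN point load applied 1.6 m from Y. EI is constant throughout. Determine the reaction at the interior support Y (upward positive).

R_Y = 156.2 kN

Insert a hinge at Y; M_Y is the redundant, and each span becomes simply supported.
Discontinuity in slope at Y on the released structure — sum the simple-span end rotations:
  span XY: point load 179.5 at a = 1.5: Pab(L + a)/(6LEI) = 101/EI
  span YZ: point load 45.5 at a = 1.6: Pab(L + b)/(6LEI) = 139.8/EI
  relative rotation θ_0 = (101 + 139.8)/EI = 240.7/EI
A unit hogging moment at Y produces rotation L₁/(3EI) + L₂/(3EI) = 3.667/EI.
Slope continuity at Y: θ_0 = M_Y·3.667/EI, so M_Y = 240.7/3.667 = 65.66 kN·m (hogging).
Span XY, ΣM about X with M_Y applied at Y: R_Y^{XY}·3 = 269.2 + 65.66, so R_Y^{XY} = 111.6 kN and R_X = 179.5 − 111.6 = 67.86 kN.
Span YZ, ΣM about Z: R_Y^{YZ}·8 = 291.2 + 65.66, so R_Y^{YZ} = 44.61 kN and R_Z = 45.5 − 44.61 = 0.8928 kN.
R_Y = 111.6 + 44.61 = 156.2 kN.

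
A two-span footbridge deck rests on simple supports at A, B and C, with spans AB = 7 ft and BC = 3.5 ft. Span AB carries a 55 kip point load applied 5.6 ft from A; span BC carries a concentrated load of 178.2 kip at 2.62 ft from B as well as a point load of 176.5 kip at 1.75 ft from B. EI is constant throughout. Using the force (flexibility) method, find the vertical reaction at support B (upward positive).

Take M_B as the redundant. Released structure: two simple spans AB and BC with a hinge at B.
Discontinuity in slope at B on the released structure — sum the simple-span end rotations:
  span AB: point load 55 at a = 5.6: Pab(L + a)/(6LEI) = 129.4/EI
  span BC: point load 178.2 at a = 2.62: Pab(L + b)/(6LEI) = 85.69/EI
  span BC: point load 176.5 at a = 1.75: Pab(L + b)/(6LEI) = 135.1/EI
  relative rotation θ_0 = (129.4 + 220.8)/EI = 350.2/EI
A unit hogging moment at B produces rotation L₁/(3EI) + L₂/(3EI) = 3.5/EI.
Compatibility: M_B·(L₁+L₂)/(3EI) = θ_0, giving M_B = 100.1 kip·ft (hogging).
Span AB, ΣM about A with M_B applied at B: R_B^{AB}·7 = 308 + 100.1, so R_B^{AB} = 58.29 kip and R_A = 55 − 58.29 = -3.293 kip.
Span BC, ΣM about C: R_B^{BC}·3.5 = 465.7 + 100.1, so R_B^{BC} = 161.6 kip and R_C = 354.7 − 161.6 = 193.1 kip.
R_B = 58.29 + 161.6 = 219.9 kip.

R_B = 219.9 kip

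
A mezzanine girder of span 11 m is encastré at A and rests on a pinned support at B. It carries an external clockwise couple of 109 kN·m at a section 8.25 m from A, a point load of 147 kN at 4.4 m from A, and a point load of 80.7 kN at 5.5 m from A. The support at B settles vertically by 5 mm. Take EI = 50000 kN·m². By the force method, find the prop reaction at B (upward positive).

Choose R_B as the redundant. The primary structure is the cantilever fixed at A.
Primary-structure tip deflection at B by superposition:
  clockwise couple 109 at a = 8.25: M₀a(2L − a)/(2EI) = 6182/EI
  point load 147 at a = 4.4: Pa²(3L − a)/(6EI) = 13566/EI
  point load 80.7 at a = 5.5: Pa²(3L − a)/(6EI) = 11189/EI
  δ_0 = 30937/EI
Tip deflection under a unit load at B: L³/(3EI) = 443.7/EI.
With EI = 50000 kN·m²: δ_0 = 0.61873 m and δ_{BB} = 0.008873 m/kN.
Compatibility — the beam at B must follow the support down by 0.005 m: δ_0 − R_B·δ_{BB} = 0.005, so R_B = (0.61873 − 0.005)/0.008873 = 69.17 kN.

R_B = 69.17 kN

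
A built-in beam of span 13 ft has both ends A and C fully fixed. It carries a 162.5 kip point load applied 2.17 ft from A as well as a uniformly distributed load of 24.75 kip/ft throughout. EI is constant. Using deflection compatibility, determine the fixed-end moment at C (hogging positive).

M_C = 397.6 kip·ft

Release both end moments; the primary structure is a simply-supported span AC with redundants M_A and M_C.
On the primary (simply-supported) span, the end slopes from the loading are:
  at A: point load 162.5 at a = 2.17: Pab(L + b)/(6LEI) = 1167/EI
  at C: point load 162.5 at a = 2.17: Pab(L + a)/(6LEI) = 742.7/EI
  at A: UDL 24.75: wL³/(24EI) = 2266/EI
  at C: UDL 24.75: wL³/(24EI) = 2266/EI
  θ_A0 = 3432/EI,  θ_C0 = 3008/EI
Flexibility coefficients: a unit moment at one end gives L/(3EI) there and L/(6EI) at the far end, so f₁₁ = f₂₂ = 4.333/EI and f₁₂ = f₂₁ = 2.167/EI.
Compatibility — zero rotation at each built-in end:
  4.333 M_A + 2.167 M_C = 3432
  2.167 M_A + 4.333 M_C = 3008
Solving the pair gives M_A = 593.3 kip·ft and M_C = 397.6 kip·ft (hogging).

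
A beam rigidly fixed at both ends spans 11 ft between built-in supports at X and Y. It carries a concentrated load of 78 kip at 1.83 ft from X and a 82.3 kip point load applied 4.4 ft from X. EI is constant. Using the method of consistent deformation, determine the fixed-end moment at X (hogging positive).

M_X = 229.6 kip·ft

Take the two fixed-end moments M_X, M_Y as redundants; the released structure is the simple span XY.
End rotations of the released simple span under the applied load (×1/EI):
  at X: point load 78 at a = 1.83: Pab(L + b)/(6LEI) = 400/EI
  at Y: point load 78 at a = 1.83: Pab(L + a)/(6LEI) = 254.4/EI
  at X: point load 82.3 at a = 4.4: Pab(L + b)/(6LEI) = 637.3/EI
  at Y: point load 82.3 at a = 4.4: Pab(L + a)/(6LEI) = 557.7/EI
  θ_X0 = 1037/EI,  θ_Y0 = 812.1/EI
Flexibility coefficients: a unit moment at one end gives L/(3EI) there and L/(6EI) at the far end, so f₁₁ = f₂₂ = 3.667/EI and f₁₂ = f₂₁ = 1.833/EI.
Compatibility — zero rotation at each built-in end:
  3.667 M_X + 1.833 M_Y = 1037
  1.833 M_X + 3.667 M_Y = 812.1
Solving the pair gives M_X = 229.6 kip·ft and M_Y = 106.7 kip·ft (hogging).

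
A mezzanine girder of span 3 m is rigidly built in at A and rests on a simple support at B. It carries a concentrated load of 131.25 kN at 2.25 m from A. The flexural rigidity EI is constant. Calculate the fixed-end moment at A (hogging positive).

M_A = 46.14 kN·m

Release the roller at B. Primary structure: cantilever fixed at A.
Free-end deflection of the primary structure under the applied loading (downward +):
  point load 131.25 at a = 2.25: Pa²(3L − a)/(6EI) = 747.5/EI
Tip deflection under a unit load at B: L³/(3EI) = 9/EI.
Compatibility at B: δ_0 − R_B·δ_{BB} = 0, so R_B = 747.5/9 = 83.06 kN.
Moment equilibrium about A: M_A = Σ(load moments about A) − R_B·L = 295.3 − 83.06×3 = 46.14 kN·m.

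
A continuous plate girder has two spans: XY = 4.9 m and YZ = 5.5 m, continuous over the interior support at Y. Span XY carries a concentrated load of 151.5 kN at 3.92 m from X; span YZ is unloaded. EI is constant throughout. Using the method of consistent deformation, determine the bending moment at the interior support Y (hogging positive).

Release continuity at Y by inserting a hinge; the redundant is the internal moment M_Y. The primary structure is two simply-supported spans XY and YZ.
Rotations at Y on the released spans (each span's end-slope, ×1/EI):
  span XY: point load 151.5 at a = 3.92: Pab(L + a)/(6LEI) = 174.6/EI
  relative rotation θ_0 = (174.6 + 0)/EI = 174.6/EI
A unit hogging moment at Y produces rotation L₁/(3EI) + L₂/(3EI) = 3.467/EI.
Slope continuity at Y: θ_0 = M_Y·3.467/EI, so M_Y = 174.6/3.467 = 50.37 kN·m (hogging).

M_Y = 50.37 kN·m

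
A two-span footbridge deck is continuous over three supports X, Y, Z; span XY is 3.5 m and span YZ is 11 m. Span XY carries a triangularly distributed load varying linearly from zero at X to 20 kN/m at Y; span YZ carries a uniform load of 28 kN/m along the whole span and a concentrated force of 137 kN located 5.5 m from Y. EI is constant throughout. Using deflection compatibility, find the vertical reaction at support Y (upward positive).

R_Y = 449.1 kN

Take M_Y as the redundant. Released structure: two simple spans XY and YZ with a hinge at Y.
End slopes at the hinge Y, treating each span as simply supported:
  span XY: triangular load, peak 20: w₀L³/(45EI) = 19.06/EI
  span YZ: UDL 28: wL³/(24EI) = 1553/EI
  span YZ: point load 137 at a = 5.5: Pab(L + b)/(6LEI) = 1036/EI
  relative rotation θ_0 = (19.06 + 2589)/EI = 2608/EI
A unit hogging moment at Y produces rotation L₁/(3EI) + L₂/(3EI) = 4.833/EI.
Slope continuity at Y: θ_0 = M_Y·4.833/EI, so M_Y = 2608/4.833 = 539.6 kN·m (hogging).
Span XY, ΣM about X with M_Y applied at Y: R_Y^{XY}·3.5 = 81.67 + 539.6, so R_Y^{XY} = 177.5 kN and R_X = 35 − 177.5 = -142.5 kN.
Span YZ, ΣM about Z: R_Y^{YZ}·11 = 2448 + 539.6, so R_Y^{YZ} = 271.6 kN and R_Z = 445 − 271.6 = 173.4 kN.
R_Y = 177.5 + 271.6 = 449.1 kN.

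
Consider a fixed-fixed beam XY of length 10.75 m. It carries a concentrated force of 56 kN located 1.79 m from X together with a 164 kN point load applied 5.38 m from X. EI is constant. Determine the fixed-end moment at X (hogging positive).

M_X = 289.8 kN·m

Take the two fixed-end moments M_X, M_Y as redundants; the released structure is the simple span XY.
On the primary (simply-supported) span, the end slopes from the loading are:
  at X: point load 56 at a = 1.79: Pab(L + b)/(6LEI) = 274.5/EI
  at Y: point load 56 at a = 1.79: Pab(L + a)/(6LEI) = 174.6/EI
  at X: point load 164 at a = 5.38: Pab(L + b)/(6LEI) = 1184/EI
  at Y: point load 164 at a = 5.38: Pab(L + a)/(6LEI) = 1185/EI
  θ_X0 = 1459/EI,  θ_Y0 = 1359/EI
Flexibility coefficients: a unit moment at one end gives L/(3EI) there and L/(6EI) at the far end, so f₁₁ = f₂₂ = 3.583/EI and f₁₂ = f₂₁ = 1.792/EI.
Compatibility — zero rotation at each built-in end:
  3.583 M_X + 1.792 M_Y = 1459
  1.792 M_X + 3.583 M_Y = 1359
Solving the pair gives M_X = 289.8 kN·m and M_Y = 234.5 kN·m (hogging).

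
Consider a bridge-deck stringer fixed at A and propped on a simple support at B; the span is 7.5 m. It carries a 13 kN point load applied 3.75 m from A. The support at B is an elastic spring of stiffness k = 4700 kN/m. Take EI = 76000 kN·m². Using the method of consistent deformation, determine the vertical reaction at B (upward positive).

Remove the prop at B; the released (primary) structure is a cantilever built in at A.
Free-end deflection of the primary structure under the applied loading (downward +):
  point load 13 at a = 3.75: Pa²(3L − a)/(6EI) = 571.3/EI
Tip deflection under a unit load at B: L³/(3EI) = 140.6/EI.
With EI = 76000 kN·m²: δ_0 = 0.007517 m and δ_{BB} = 0.00185 m/kN.
Compatibility — the spring shortens by R_B/k under the reaction it provides: δ_0 − R_B·δ_{BB} = R_B/k. With 1/k = 0.000213 m/kN, R_B = δ_0 / (δ_{BB} + 1/k) = 0.007517 / (0.00185 + 0.000213) = 3.644 kN.

R_B = 3.644 kN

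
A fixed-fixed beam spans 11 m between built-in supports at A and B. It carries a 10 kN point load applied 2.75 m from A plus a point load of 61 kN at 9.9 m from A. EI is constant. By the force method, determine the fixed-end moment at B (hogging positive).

M_B = 59.51 kN·m

Take the two fixed-end moments M_A, M_B as redundants; the released structure is the simple span AB.
End rotations of the released simple span under the applied load (×1/EI):
  at A: point load 10 at a = 2.75: Pab(L + b)/(6LEI) = 66.17/EI
  at B: point load 10 at a = 2.75: Pab(L + a)/(6LEI) = 47.27/EI
  at A: point load 61 at a = 9.9: Pab(L + b)/(6LEI) = 121.8/EI
  at B: point load 61 at a = 9.9: Pab(L + a)/(6LEI) = 210.4/EI
  θ_A0 = 188/EI,  θ_B0 = 257.6/EI
Flexibility coefficients: a unit moment at one end gives L/(3EI) there and L/(6EI) at the far end, so f₁₁ = f₂₂ = 3.667/EI and f₁₂ = f₂₁ = 1.833/EI.
Compatibility — zero rotation at each built-in end:
  3.667 M_A + 1.833 M_B = 188
  1.833 M_A + 3.667 M_B = 257.6
Solving the pair gives M_A = 21.51 kN·m and M_B = 59.51 kN·m (hogging).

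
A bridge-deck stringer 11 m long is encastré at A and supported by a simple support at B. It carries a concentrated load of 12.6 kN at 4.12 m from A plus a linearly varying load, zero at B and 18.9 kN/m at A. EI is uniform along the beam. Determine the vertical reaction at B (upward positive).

Take the reaction at B as the redundant and release it; the primary structure is a cantilever fixed at A.
Free-end deflection of the primary structure under the applied loading (downward +):
  point load 12.6 at a = 4.12: Pa²(3L − a)/(6EI) = 1029/EI
  triangular load, peak 18.9 at the fixed end: w₀L⁴/(30EI) = 9224/EI
  δ_0 = 10253/EI
Tip deflection under a unit load at B: L³/(3EI) = 443.7/EI.
Compatibility at B: δ_0 − R_B·δ_{BB} = 0, so R_B = 10253/443.7 = 23.11 kN.

R_B = 23.11 kN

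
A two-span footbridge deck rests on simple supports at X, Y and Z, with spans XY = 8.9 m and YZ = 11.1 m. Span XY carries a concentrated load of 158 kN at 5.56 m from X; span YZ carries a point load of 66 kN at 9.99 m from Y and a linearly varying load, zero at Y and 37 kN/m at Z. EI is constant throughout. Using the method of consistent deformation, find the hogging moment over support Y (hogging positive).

M_Y = 286.9 kN·m

Insert a hinge at Y; M_Y is the redundant, and each span becomes simply supported.
Rotations at Y on the released spans (each span's end-slope, ×1/EI):
  span XY: point load 158 at a = 5.56: Pab(L + a)/(6LEI) = 794.5/EI
  span YZ: point load 66 at a = 9.99: Pab(L + b)/(6LEI) = 134.2/EI
  span YZ: triangular load, peak 37: 7w₀L³/(360EI) = 983.9/EI
  relative rotation θ_0 = (794.5 + 1118)/EI = 1913/EI
A unit hogging moment at Y produces rotation L₁/(3EI) + L₂/(3EI) = 6.667/EI.
Slope continuity at Y: θ_0 = M_Y·6.667/EI, so M_Y = 1913/6.667 = 286.9 kN·m (hogging).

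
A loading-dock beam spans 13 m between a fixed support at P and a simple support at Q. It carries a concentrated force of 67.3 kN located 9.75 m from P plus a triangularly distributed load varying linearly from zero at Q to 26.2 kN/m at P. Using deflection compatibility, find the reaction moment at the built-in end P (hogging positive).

M_P = 397.7 kN·m

Remove the prop at Q; the released (primary) structure is a cantilever built in at P.
Free-end deflection of the primary structure under the applied loading (downward +):
  point load 67.3 at a = 9.75: Pa²(3L − a)/(6EI) = 31189/EI
  triangular load, peak 26.2 at the fixed end: w₀L⁴/(30EI) = 24943/EI
  δ_0 = 56132/EI
Tip deflection under a unit load at Q: L³/(3EI) = 732.3/EI.
Compatibility at Q: δ_0 − R_Q·δ_{QQ} = 0, so R_Q = 56132/732.3 = 76.65 kN.
Moment equilibrium about P: M_P = Σ(load moments about P) − R_Q·L = 1394 − 76.65×13 = 397.7 kN·m.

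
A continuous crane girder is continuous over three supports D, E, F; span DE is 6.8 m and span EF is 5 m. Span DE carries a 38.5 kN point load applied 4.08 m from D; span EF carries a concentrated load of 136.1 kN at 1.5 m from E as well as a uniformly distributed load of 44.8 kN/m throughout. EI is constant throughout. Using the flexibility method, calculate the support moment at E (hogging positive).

M_E = 139.8 kN·m

Take M_E as the redundant. Released structure: two simple spans DE and EF with a hinge at E.
End slopes at the hinge E, treating each span as simply supported:
  span DE: point load 38.5 at a = 4.08: Pab(L + a)/(6LEI) = 113.9/EI
  span EF: point load 136.1 at a = 1.5: Pab(L + b)/(6LEI) = 202.4/EI
  span EF: UDL 44.8: wL³/(24EI) = 233.3/EI
  relative rotation θ_0 = (113.9 + 435.8)/EI = 549.7/EI
A unit hogging moment at E produces rotation L₁/(3EI) + L₂/(3EI) = 3.933/EI.
Compatibility: M_E·(L₁+L₂)/(3EI) = θ_0, giving M_E = 139.8 kN·m (hogging).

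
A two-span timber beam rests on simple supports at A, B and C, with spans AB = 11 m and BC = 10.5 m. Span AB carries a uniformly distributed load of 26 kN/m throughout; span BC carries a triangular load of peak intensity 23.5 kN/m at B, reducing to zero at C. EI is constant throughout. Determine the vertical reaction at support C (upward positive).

R_C = 13.93 kN

Release continuity at B by inserting a hinge; the redundant is the internal moment M_B. The primary structure is two simply-supported spans AB and BC.
End slopes at the hinge B, treating each span as simply supported:
  span AB: UDL 26: wL³/(24EI) = 1442/EI
  span BC: triangular load, peak 23.5: w₀L³/(45EI) = 604.5/EI
  relative rotation θ_0 = (1442 + 604.5)/EI = 2046/EI
A unit hogging moment at B produces rotation L₁/(3EI) + L₂/(3EI) = 7.167/EI.
Slope continuity at B: θ_0 = M_B·7.167/EI, so M_B = 2046/7.167 = 285.6 kN·m (hogging).
Span BC, ΣM about C: R_B^{BC}·10.5 = 863.6 + 285.6, so R_B^{BC} = 109.4 kN and R_C = 123.4 − 109.4 = 13.93 kN.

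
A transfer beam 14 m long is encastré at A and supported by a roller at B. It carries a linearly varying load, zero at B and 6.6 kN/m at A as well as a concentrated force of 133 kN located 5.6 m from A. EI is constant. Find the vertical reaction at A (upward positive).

R_A = 142.3 kN

Release the roller at B. Primary structure: cantilever fixed at A.
Deflection at B on the released cantilever, summing each load's contribution:
  triangular load, peak 6.6 at the fixed end: w₀L⁴/(30EI) = 8452/EI
  point load 133 at a = 5.6: Pa²(3L − a)/(6EI) = 25303/EI
  δ_0 = 33755/EI
Flexibility coefficient — unit upward force at B: δ_{BB} = L³/(3EI) = 914.7/EI.
Compatibility at B: δ_0 − R_B·δ_{BB} = 0, so R_B = 33755/914.7 = 36.9 kN.
Vertical equilibrium: R_A = ΣP − R_B = 179.2 − 36.9 = 142.3 kN.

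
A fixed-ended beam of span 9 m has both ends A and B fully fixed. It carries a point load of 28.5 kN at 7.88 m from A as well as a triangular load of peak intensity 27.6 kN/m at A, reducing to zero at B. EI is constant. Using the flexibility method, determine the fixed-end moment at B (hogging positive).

Take the two fixed-end moments M_A, M_B as redundants; the released structure is the simple span AB.
Simple-span end rotations at A and B under the given loads:
  at A: point load 28.5 at a = 7.88: Pab(L + b)/(6LEI) = 47.14/EI
  at B: point load 28.5 at a = 7.88: Pab(L + a)/(6LEI) = 78.63/EI
  at A: triangular load, peak 27.6: w₀L³/(45EI) = 447.1/EI
  at B: triangular load, peak 27.6: 7w₀L³/(360EI) = 391.2/EI
  θ_A0 = 494.3/EI,  θ_B0 = 469.9/EI
Flexibility coefficients: a unit moment at one end gives L/(3EI) there and L/(6EI) at the far end, so f₁₁ = f₂₂ = 3/EI and f₁₂ = f₂₁ = 1.5/EI.
Compatibility — zero rotation at each built-in end:
  3 M_A + 1.5 M_B = 494.3
  1.5 M_A + 3 M_B = 469.9
Solving the pair gives M_A = 115.3 kN·m and M_B = 98.99 kN·m (hogging).

M_B = 98.99 kN·m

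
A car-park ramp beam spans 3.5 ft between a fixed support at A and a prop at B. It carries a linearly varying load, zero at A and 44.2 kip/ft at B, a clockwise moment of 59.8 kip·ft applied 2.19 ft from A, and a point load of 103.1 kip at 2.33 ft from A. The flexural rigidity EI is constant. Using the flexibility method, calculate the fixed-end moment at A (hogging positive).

Choose R_B as the redundant. The primary structure is the cantilever fixed at A.
Free-end deflection of the primary structure under the applied loading (downward +):
  triangular load, peak 44.2 at the free end: 11w₀L⁴/(120EI) = 608/EI
  clockwise couple 59.8 at a = 2.19: M₀a(2L − a)/(2EI) = 315/EI
  point load 103.1 at a = 2.33: Pa²(3L − a)/(6EI) = 762.2/EI
  δ_0 = 1685/EI
Tip deflection under a unit load at B: L³/(3EI) = 14.29/EI.
Compatibility at B: δ_0 − R_B·δ_{BB} = 0, so R_B = 1685/14.29 = 117.9 kip.
Moment equilibrium about A: M_A = Σ(load moments about A) − R_B·L = 480.5 − 117.9×3.5 = 67.82 kip·ft.

M_A = 67.82 kip·ft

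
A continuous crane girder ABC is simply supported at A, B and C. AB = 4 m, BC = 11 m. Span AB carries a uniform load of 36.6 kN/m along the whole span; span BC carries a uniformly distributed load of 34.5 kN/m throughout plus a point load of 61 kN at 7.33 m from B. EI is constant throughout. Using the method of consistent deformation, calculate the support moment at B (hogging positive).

Take M_B as the redundant. Released structure: two simple spans AB and BC with a hinge at B.
End slopes at the hinge B, treating each span as simply supported:
  span AB: UDL 36.6: wL³/(24EI) = 97.6/EI
  span BC: UDL 34.5: wL³/(24EI) = 1913/EI
  span BC: point load 61 at a = 7.33: Pab(L + b)/(6LEI) = 364.7/EI
  relative rotation θ_0 = (97.6 + 2278)/EI = 2376/EI
A unit hogging moment at B produces rotation L₁/(3EI) + L₂/(3EI) = 5/EI.
Compatibility: M_B·(L₁+L₂)/(3EI) = θ_0, giving M_B = 475.1 kN·m (hogging).

M_B = 475.1 kN·m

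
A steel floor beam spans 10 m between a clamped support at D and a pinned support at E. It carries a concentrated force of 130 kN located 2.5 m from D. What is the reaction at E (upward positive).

R_E = 11.17 kN

Choose R_E as the redundant. The primary structure is the cantilever fixed at D.
Deflection at E on the released cantilever, summing each load's contribution:
  point load 130 at a = 2.5: Pa²(3L − a)/(6EI) = 3724/EI
Flexibility coefficient — unit upward force at E: δ_{EE} = L³/(3EI) = 333.3/EI.
Compatibility at E: δ_0 − R_E·δ_{EE} = 0, so R_E = 3724/333.3 = 11.17 kN.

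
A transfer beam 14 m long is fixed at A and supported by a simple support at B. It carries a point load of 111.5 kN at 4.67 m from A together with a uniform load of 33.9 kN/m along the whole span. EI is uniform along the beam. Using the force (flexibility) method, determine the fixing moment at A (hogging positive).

Take the reaction at B as the redundant and release it; the primary structure is a cantilever fixed at A.
Downward deflection at the released point B due to the loads:
  point load 111.5 at a = 4.67: Pa²(3L − a)/(6EI) = 15129/EI
  UDL 33.9: wL⁴/(8EI) = 162788/EI
  δ_0 = 177917/EI
Flexibility coefficient — unit upward force at B: δ_{BB} = L³/(3EI) = 914.7/EI.
Compatibility at B: δ_0 − R_B·δ_{BB} = 0, so R_B = 177917/914.7 = 194.5 kN.
Moment equilibrium about A: M_A = Σ(load moments about A) − R_B·L = 3843 − 194.5×14 = 1120 kN·m.

M_A = 1120 kN·m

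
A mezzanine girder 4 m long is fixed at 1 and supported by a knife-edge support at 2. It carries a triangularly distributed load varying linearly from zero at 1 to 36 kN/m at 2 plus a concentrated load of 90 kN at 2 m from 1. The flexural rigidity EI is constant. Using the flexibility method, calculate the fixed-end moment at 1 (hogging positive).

Release the roller at 2. Primary structure: cantilever fixed at 1.
Deflection at 2 on the released cantilever, summing each load's contribution:
  triangular load, peak 36 at the free end: 11w₀L⁴/(120EI) = 844.8/EI
  point load 90 at a = 2: Pa²(3L − a)/(6EI) = 600/EI
  δ_0 = 1445/EI
Tip deflection under a unit load at 2: L³/(3EI) = 21.33/EI.
The prop prevents deflection at 2: R_2 = δ_0/δ_{22} = 1445/21.33 = 67.72 kN.
Moment equilibrium about 1: M_1 = Σ(load moments about 1) − R_2·L = 372 − 67.72×4 = 101.1 kN·m.

M_1 = 101.1 kN·m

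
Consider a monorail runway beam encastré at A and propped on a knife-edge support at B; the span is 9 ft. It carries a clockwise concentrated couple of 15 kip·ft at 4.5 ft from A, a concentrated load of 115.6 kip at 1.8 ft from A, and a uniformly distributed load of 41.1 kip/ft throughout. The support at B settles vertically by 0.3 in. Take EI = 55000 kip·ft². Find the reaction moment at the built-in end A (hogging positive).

M_A = 615 kip·ft

Choose R_B as the redundant. The primary structure is the cantilever fixed at A.
Primary-structure tip deflection at B by superposition:
  clockwise couple 15 at a = 4.5: M₀a(2L − a)/(2EI) = 455.6/EI
  point load 115.6 at a = 1.8: Pa²(3L − a)/(6EI) = 1573/EI
  UDL 41.1: wL⁴/(8EI) = 33707/EI
  δ_0 = 35736/EI
Flexibility coefficient — unit upward force at B: δ_{BB} = L³/(3EI) = 243/EI.
With EI = 55000 kip·ft²: δ_0 = 0.64974 ft and δ_{BB} = 0.004418 ft/kip.
Compatibility — the beam at B must follow the support down by 0.025 ft: δ_0 − R_B·δ_{BB} = 0.025, so R_B = (0.64974 − 0.025)/0.004418 = 141.4 kip.
Moment equilibrium about A: M_A = Σ(load moments about A) − R_B·L = 1888 − 141.4×9 = 615 kip·ft.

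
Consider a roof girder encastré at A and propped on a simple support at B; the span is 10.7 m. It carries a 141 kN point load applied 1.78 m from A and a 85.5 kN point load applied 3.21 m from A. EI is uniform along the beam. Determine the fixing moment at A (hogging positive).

M_A = 355.1 kN·m

Release the roller at B. Primary structure: cantilever fixed at A.
Deflection at B on the released cantilever, summing each load's contribution:
  point load 141 at a = 1.78: Pa²(3L − a)/(6EI) = 2258/EI
  point load 85.5 at a = 3.21: Pa²(3L − a)/(6EI) = 4242/EI
  δ_0 = 6500/EI
Tip deflection under a unit load at B: L³/(3EI) = 408.3/EI.
The prop prevents deflection at B: R_B = δ_0/δ_{BB} = 6500/408.3 = 15.92 kN.
Moment equilibrium about A: M_A = Σ(load moments about A) − R_B·L = 525.4 − 15.92×10.7 = 355.1 kN·m.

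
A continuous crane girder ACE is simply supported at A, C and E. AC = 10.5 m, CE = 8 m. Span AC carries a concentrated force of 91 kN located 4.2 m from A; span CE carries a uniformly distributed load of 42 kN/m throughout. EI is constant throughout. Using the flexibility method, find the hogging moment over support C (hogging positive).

Take M_C as the redundant. Released structure: two simple spans AC and CE with a hinge at C.
Rotations at C on the released spans (each span's end-slope, ×1/EI):
  span AC: point load 91 at a = 4.2: Pab(L + a)/(6LEI) = 561.8/EI
  span CE: UDL 42: wL³/(24EI) = 896/EI
  relative rotation θ_0 = (561.8 + 896)/EI = 1458/EI
A unit hogging moment at C produces rotation L₁/(3EI) + L₂/(3EI) = 6.167/EI.
Compatibility: M_C·(L₁+L₂)/(3EI) = θ_0, giving M_C = 236.4 kN·m (hogging).

M_C = 236.4 kN·m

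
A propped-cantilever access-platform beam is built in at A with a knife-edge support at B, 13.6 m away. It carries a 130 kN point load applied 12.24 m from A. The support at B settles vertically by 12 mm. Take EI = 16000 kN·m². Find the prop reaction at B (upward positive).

Choose R_B as the redundant. The primary structure is the cantilever fixed at A.
Deflection at B on the released cantilever, summing each load's contribution:
  point load 130 at a = 12.24: Pa²(3L − a)/(6EI) = 92707/EI
Tip deflection under a unit load at B: L³/(3EI) = 838.5/EI.
With EI = 16000 kN·m²: δ_0 = 5.7942 m and δ_{BB} = 0.052405 m/kN.
Compatibility — the beam at B must follow the support down by 0.012 m: δ_0 − R_B·δ_{BB} = 0.012, so R_B = (5.7942 − 0.012)/0.052405 = 110.3 kN.

R_B = 110.3 kN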